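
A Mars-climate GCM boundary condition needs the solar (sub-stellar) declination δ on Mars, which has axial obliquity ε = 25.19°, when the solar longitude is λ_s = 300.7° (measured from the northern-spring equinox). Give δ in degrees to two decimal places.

δ = -21.47°

sin δ = sin ε · sin λ_s = sin 25.19° × sin 300.7° = -0.365971.
δ = arcsin(-0.365971) = -21.47°.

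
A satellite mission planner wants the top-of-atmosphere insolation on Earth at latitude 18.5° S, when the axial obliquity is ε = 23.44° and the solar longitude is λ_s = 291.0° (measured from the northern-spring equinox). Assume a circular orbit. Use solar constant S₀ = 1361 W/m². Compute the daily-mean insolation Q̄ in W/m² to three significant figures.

Q̄ ≈ 465 W/m²

Solar declination: sin δ = sin ε · sin λ_s = sin 23.44° × sin 291.0° = -0.37137, so δ = -21.800°.
cos H₀ = −tan(-18.5°) tan(-21.800°) = -0.1338, H₀ = 1.7050 rad.
Bracket: H₀ sin φ sin δ + cos φ cos δ sin H₀ = 1.7050×-0.31730×-0.37137 + 0.94832×0.92849×0.99100 = 0.200910 + 0.872581 = 1.073491.
Q̄ = (S₀/π) × [bracket] = (1361/π) × 1.073491 = 465.1 W/m².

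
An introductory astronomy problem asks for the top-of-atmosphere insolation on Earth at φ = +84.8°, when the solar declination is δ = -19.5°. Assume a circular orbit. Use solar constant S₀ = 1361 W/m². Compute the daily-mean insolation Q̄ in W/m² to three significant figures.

cos H₀ = −tan(+84.8°) tan(-19.500°) = 3.8911 ≥ 1 ⇒ polar night, H₀ = 0 and Q̄ = 0.

Q̄ ≈ 0.00 W/m²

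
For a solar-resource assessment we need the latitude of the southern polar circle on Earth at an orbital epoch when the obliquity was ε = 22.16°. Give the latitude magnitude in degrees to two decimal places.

The polar circle is the lowest latitude that experiences at least one full rotation of continuous darkness at the northern-summer solstice; it lies at |ϕ| = 90° − ε = 90° − 22.16° = 67.84°.

67.84°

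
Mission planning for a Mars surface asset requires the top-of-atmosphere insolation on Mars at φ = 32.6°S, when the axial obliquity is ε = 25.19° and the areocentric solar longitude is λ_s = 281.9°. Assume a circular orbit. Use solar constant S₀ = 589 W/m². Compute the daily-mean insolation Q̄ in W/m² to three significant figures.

Q̄ ≈ 216 W/m²

sin δ = sin 25.19° × sin 281.9° = -0.41647, so δ = -24.612°.
cos H₀ = −tan(-32.6°) tan(-24.612°) = -0.2930, H₀ = 1.8681 rad.
Bracket: H₀ sin φ sin δ + cos φ cos δ sin H₀ = 1.8681×-0.53877×-0.41647 + 0.84245×0.90915×0.95612 = 0.419167 + 0.732305 = 1.151472.
Q̄ = (S₀/π) × [bracket] = (589/π) × 1.151472 = 215.9 W/m².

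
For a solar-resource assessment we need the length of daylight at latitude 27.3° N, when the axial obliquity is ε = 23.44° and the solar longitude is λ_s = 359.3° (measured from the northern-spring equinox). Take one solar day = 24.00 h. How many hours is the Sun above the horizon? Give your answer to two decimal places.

Solar declination: sin δ = sin ε · sin λ_s = sin 23.44° × sin 359.3° = -0.00486, so δ = -0.278°.
cos H₀ = −tan φ · tan δ = −tan(+27.3°) × tan(-0.278°) = 0.0025, so H₀ = 1.5683 rad = 89.86°.
Daylight = 2H₀/(2π) × 24.00 h = (1.5683/π) × 24.00 = 11.98 h.

11.98 h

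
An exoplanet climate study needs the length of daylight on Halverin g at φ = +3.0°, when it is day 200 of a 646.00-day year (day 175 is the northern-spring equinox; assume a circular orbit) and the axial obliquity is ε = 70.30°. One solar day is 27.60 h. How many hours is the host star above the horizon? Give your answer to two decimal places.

13.91 h

Solar longitude: λ_s = 360° × (200 − 175)/646.00 = 13.932°.
sin δ = sin 70.30° × sin 13.932° = 0.22668, so δ = +13.101°.
cos H₀ = −tan φ · tan δ = −tan(+3.0°) × tan(+13.101°) = -0.0122, so H₀ = 1.5830 rad = 90.70°.
Daylight = 2H₀/(2π) × 27.60 h = (1.5830/π) × 27.60 = 13.91 h.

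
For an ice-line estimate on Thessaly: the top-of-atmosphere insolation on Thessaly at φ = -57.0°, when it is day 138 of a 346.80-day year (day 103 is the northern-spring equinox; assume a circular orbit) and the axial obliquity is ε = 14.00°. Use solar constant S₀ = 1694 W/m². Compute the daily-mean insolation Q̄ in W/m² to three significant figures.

Q̄ ≈ 196 W/m²

Solar longitude: λ_s = 360° × (138 − 103)/346.80 = 36.332°.
sin δ = sin 14.00° × sin 36.332° = 0.14333, so δ = +8.241°.
cos H₀ = −tan(-57.0°) tan(+8.241°) = 0.2230, H₀ = 1.3459 rad.
Bracket: H₀ sin φ sin δ + cos φ cos δ sin H₀ = 1.3459×-0.83867×0.14333 + 0.54464×0.98967×0.97482 = -0.161786 + 0.525441 = 0.363655.
Q̄ = (S₀/π) × [bracket] = (1694/π) × 0.363655 = 196.1 W/m².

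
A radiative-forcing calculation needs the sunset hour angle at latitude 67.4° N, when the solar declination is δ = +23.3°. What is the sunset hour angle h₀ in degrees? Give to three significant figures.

h₀ = 180°

Sunrise equation: cos h₀ = −tan ϕ · tan δ = -1.0346 ≤ −1, so the Sun never sets (polar day) and h₀ = π.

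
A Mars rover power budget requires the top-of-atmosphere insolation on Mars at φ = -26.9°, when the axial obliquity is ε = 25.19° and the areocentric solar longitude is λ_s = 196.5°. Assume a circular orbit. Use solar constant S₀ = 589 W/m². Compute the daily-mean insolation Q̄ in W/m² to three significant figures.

sin δ = sin 25.19° × sin 196.5° = -0.12088, so δ = -6.943°.
cos H₀ = −tan(-26.9°) tan(-6.943°) = -0.0618, H₀ = 1.6326 rad.
Bracket: H₀ sin φ sin δ + cos φ cos δ sin H₀ = 1.6326×-0.45243×-0.12088 + 0.89180×0.99267×0.99809 = 0.089286 + 0.883572 = 0.972858.
Q̄ = (S₀/π) × [bracket] = (589/π) × 0.972858 = 182.4 W/m².

Q̄ ≈ 182 W/m²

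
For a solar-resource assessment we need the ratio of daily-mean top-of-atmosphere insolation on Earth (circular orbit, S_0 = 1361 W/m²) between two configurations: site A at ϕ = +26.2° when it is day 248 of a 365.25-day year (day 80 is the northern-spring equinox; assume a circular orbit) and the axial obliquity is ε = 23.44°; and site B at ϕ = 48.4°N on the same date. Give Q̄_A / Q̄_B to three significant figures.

Q̄_A / Q̄_B ≈ 1.23

— Configuration A (ϕ=+26.2°):
Solar longitude: L_s = 360° × (248 − 80)/365.25 = 165.585°.
sin δ = sin 23.44° × sin 165.585° = 0.09903, so δ = +5.683°.
cos h₀ = −tan(+26.2°) tan(+5.683°) = -0.0490, h₀ = 1.6198 rad.
Bracket: h₀ sin ϕ sin δ + cos ϕ cos δ sin h₀ = 1.6198×0.44151×0.09903 + 0.89726×0.99508×0.99880 = 0.070822 + 0.891774 = 0.962596.
Q̄ = (S_0/π) × [bracket] = (1361/π) × 0.962596 = 417.02 W/m².
— Configuration B (ϕ=+48.4°):
cos h₀ = −tan(+48.4°) tan(+5.683°) = -0.1121, h₀ = 1.6831 rad.
Bracket: h₀ sin ϕ sin δ + cos ϕ cos δ sin h₀ = 1.6831×0.74780×0.09903 + 0.66393×0.99508×0.99370 = 0.124641 + 0.656501 = 0.781142.
Q̄ = (S_0/π) × [bracket] = (1361/π) × 0.781142 = 338.41 W/m².
Ratio Q̄_A / Q̄_B = 417.02 / 338.41 = 1.232.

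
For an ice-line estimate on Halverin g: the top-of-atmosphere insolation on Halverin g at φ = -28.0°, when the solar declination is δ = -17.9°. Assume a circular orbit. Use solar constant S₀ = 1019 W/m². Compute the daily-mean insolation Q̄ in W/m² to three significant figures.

cos H₀ = −tan(-28.0°) tan(-17.900°) = -0.1717, H₀ = 1.7434 rad.
Bracket: H₀ sin φ sin δ + cos φ cos δ sin H₀ = 1.7434×-0.46947×-0.30736 + 0.88295×0.95159×0.98514 = 0.251566 + 0.827721 = 1.079287.
Q̄ = (S₀/π) × [bracket] = (1019/π) × 1.079287 = 350.1 W/m².

Q̄ ≈ 350 W/m²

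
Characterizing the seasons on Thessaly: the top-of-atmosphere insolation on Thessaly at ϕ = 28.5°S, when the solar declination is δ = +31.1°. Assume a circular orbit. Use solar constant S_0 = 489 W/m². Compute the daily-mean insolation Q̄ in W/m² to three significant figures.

Q̄ ≈ 63.2 W/m²

cos h₀ = −tan(-28.5°) tan(+31.100°) = 0.3275, h₀ = 1.2371 rad.
Bracket: h₀ sin ϕ sin δ + cos ϕ cos δ sin h₀ = 1.2371×-0.47716×0.51653 + 0.87882×0.85627×0.94484 = -0.304905 + 0.710999 = 0.406094.
Q̄ = (S_0/π) × [bracket] = (489/π) × 0.406094 = 63.21 W/m².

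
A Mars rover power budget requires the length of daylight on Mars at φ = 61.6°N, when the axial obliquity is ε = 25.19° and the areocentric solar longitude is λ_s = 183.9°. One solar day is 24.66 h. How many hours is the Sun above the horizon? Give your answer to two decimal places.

sin δ = sin 25.19° × sin 183.9° = -0.02895, so δ = -1.659°.
cos H₀ = −tan φ · tan δ = −tan(+61.6°) × tan(-1.659°) = 0.0536, so H₀ = 1.5172 rad = 86.93°.
Daylight = 2H₀/(2π) × 24.66 h = (1.5172/π) × 24.66 = 11.91 h.

11.91 h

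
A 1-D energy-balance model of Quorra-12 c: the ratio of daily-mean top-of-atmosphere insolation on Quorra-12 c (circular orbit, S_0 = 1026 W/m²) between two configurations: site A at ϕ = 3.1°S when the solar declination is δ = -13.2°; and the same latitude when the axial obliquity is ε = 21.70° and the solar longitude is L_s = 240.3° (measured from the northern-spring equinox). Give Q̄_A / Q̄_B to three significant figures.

Q̄_A / Q̄_B ≈ 1.02

— Configuration A (ϕ=-3.1°):
cos h₀ = −tan(-3.1°) tan(-13.200°) = -0.0127, h₀ = 1.5835 rad.
Bracket: h₀ sin ϕ sin δ + cos ϕ cos δ sin h₀ = 1.5835×-0.05408×-0.22835 + 0.99854×0.97358×0.99992 = 0.019555 + 0.972081 = 0.991636.
Q̄ = (S_0/π) × [bracket] = (1026/π) × 0.991636 = 323.85 W/m².
— Configuration B (ϕ=-3.1°):
Solar declination: sin δ = sin ε · sin L_s = sin 21.70° × sin 240.3° = -0.32117, so δ = -18.734°.
cos h₀ = −tan(-3.1°) tan(-18.734°) = -0.0184, h₀ = 1.5892 rad.
Bracket: h₀ sin ϕ sin δ + cos ϕ cos δ sin h₀ = 1.5892×-0.05408×-0.32117 + 0.99854×0.94702×0.99983 = 0.027603 + 0.945477 = 0.973080.
Q̄ = (S_0/π) × [bracket] = (1026/π) × 0.973080 = 317.79 W/m².
Ratio Q̄_A / Q̄_B = 323.85 / 317.79 = 1.019.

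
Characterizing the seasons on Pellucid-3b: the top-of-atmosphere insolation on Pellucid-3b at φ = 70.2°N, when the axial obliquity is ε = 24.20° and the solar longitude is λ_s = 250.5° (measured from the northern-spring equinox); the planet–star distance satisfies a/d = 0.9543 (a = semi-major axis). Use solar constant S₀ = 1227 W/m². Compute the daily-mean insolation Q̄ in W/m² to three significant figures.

Q̄ ≈ 0.00 W/m²

Solar declination: sin δ = sin ε · sin λ_s = sin 24.20° × sin 250.5° = -0.38641, so δ = -22.731°.
cos H₀ = −tan(+70.2°) tan(-22.731°) = 1.1637 ≥ 1 ⇒ polar night, H₀ = 0 and Q̄ = 0.
Inverse-square distance factor (a/d)² = 0.9543² = 0.910688.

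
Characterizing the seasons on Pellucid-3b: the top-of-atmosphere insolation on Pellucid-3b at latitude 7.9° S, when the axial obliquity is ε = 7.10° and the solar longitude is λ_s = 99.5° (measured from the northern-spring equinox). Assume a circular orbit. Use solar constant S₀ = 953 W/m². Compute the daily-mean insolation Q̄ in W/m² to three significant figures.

Q̄ ≈ 290 W/m²

Solar declination: sin δ = sin ε · sin λ_s = sin 7.10° × sin 99.5° = 0.12191, so δ = +7.002°.
cos H₀ = −tan(-7.9°) tan(+7.002°) = 0.0170, H₀ = 1.5538 rad.
Bracket: H₀ sin φ sin δ + cos φ cos δ sin H₀ = 1.5538×-0.13744×0.12191 + 0.99051×0.99254×0.99985 = -0.026034 + 0.982973 = 0.956939.
Q̄ = (S₀/π) × [bracket] = (953/π) × 0.956939 = 290.3 W/m².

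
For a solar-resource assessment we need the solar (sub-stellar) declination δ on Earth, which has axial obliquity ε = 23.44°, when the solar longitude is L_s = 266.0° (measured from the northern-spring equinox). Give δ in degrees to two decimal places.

δ = -23.38°

sin δ = sin ε · sin L_s = sin 23.44° × sin 266.0° = -0.396820.
δ = arcsin(-0.396820) = -23.38°.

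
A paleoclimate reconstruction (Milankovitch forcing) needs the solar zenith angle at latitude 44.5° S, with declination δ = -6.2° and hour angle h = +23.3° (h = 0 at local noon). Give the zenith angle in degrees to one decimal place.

θ_z = 43.4°

cos θ_z = sin φ sin δ + cos φ cos δ cos h = 0.075698 + 0.651251 = 0.726949.
θ_z = arccos(0.726949) = 43.4°.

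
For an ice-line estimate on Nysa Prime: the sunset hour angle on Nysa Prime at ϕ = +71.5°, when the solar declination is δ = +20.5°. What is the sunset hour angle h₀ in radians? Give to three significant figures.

h₀ = 3.14 rad

Sunrise equation: cos h₀ = −tan ϕ · tan δ = -1.1174 ≤ −1, so the host star never sets (polar day) and h₀ = π.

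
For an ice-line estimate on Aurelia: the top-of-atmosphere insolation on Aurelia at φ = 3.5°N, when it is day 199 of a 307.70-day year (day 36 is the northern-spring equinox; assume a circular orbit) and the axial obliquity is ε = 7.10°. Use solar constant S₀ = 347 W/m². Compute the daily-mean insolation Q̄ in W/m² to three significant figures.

Q̄ ≈ 110 W/m²

Solar longitude: λ_s = 360° × (199 − 36)/307.70 = 190.705°.
sin δ = sin 7.10° × sin 190.705° = -0.02296, so δ = -1.316°.
cos H₀ = −tan(+3.5°) tan(-1.316°) = 0.0014, H₀ = 1.5694 rad.
Bracket: H₀ sin φ sin δ + cos φ cos δ sin H₀ = 1.5694×0.06105×-0.02296 + 0.99813×0.99974×1.00000 = -0.002200 + 0.997870 = 0.995670.
Q̄ = (S₀/π) × [bracket] = (347/π) × 0.995670 = 110.0 W/m².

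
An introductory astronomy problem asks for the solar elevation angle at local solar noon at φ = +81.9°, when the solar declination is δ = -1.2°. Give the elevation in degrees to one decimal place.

At local noon the hour angle is zero, so the zenith angle equals |φ − δ| = |+81.9° − (-1.200°)| = 83.100°.
Elevation = 90° − 83.100° = 6.9°.

6.9°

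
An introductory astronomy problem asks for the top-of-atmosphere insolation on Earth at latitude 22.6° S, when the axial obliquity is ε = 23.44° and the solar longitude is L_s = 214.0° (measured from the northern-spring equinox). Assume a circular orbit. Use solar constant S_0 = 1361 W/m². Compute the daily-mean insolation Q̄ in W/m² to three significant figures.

Solar declination: sin δ = sin ε · sin L_s = sin 23.44° × sin 214.0° = -0.22244, so δ = -12.852°.
cos h₀ = −tan(-22.6°) tan(-12.852°) = -0.0950, h₀ = 1.6659 rad.
Bracket: h₀ sin ϕ sin δ + cos ϕ cos δ sin h₀ = 1.6659×-0.38430×-0.22244 + 0.92321×0.97495×0.99548 = 0.142407 + 0.896015 = 1.038422.
Q̄ = (S_0/π) × [bracket] = (1361/π) × 1.038422 = 449.9 W/m².

Q̄ ≈ 450 W/m²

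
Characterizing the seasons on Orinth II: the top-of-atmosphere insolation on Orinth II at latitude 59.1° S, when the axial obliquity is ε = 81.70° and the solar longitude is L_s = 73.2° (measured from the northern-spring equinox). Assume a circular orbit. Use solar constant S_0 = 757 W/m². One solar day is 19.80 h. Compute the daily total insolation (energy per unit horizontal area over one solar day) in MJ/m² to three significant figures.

0.00 MJ/m²

Solar declination: sin δ = sin ε · sin L_s = sin 81.70° × sin 73.2° = 0.94729, so δ = +71.315°.
cos h₀ = −tan(-59.1°) tan(+71.315°) = 4.9406 ≥ 1 ⇒ polar night, h₀ = 0 and Q̄ = 0.
Daily total = Q̄ × 19.80 h × 3600 s/h = 0.00 MJ/m².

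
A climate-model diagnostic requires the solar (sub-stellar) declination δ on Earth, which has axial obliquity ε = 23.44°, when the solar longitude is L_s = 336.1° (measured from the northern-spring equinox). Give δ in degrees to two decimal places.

δ = -9.27°

sin δ = sin ε · sin L_s = sin 23.44° × sin 336.1° = -0.161161.
δ = arcsin(-0.161161) = -9.27°.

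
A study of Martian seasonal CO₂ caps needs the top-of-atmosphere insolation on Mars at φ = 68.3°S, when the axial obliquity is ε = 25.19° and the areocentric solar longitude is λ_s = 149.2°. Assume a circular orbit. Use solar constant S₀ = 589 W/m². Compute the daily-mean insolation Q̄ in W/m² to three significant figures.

sin δ = sin 25.19° × sin 149.2° = 0.21794, so δ = +12.588°.
cos H₀ = −tan(-68.3°) tan(+12.588°) = 0.5611, H₀ = 0.9750 rad.
Bracket: H₀ sin φ sin δ + cos φ cos δ sin H₀ = 0.9750×-0.92913×0.21794 + 0.36975×0.97596×0.82772 = -0.197432 + 0.298692 = 0.101260.
Q̄ = (S₀/π) × [bracket] = (589/π) × 0.101260 = 18.98 W/m².

Q̄ ≈ 19.0 W/m²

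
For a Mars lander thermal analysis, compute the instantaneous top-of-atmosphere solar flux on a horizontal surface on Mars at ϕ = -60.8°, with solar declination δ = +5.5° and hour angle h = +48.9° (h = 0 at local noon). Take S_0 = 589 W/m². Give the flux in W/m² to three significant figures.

139 W/m²

cos θ_z = sin ϕ sin δ + cos ϕ cos δ cos h = -0.083666 + 0.319230 = 0.235564.
Flux = S_0 · cos θ_z = 589 × 0.235564 = 138.7 W/m².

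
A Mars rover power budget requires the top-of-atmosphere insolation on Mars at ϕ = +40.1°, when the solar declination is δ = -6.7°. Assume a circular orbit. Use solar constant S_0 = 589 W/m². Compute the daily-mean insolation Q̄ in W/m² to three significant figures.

cos h₀ = −tan(+40.1°) tan(-6.700°) = 0.0989, h₀ = 1.4717 rad.
Bracket: h₀ sin ϕ sin δ + cos ϕ cos δ sin h₀ = 1.4717×0.64412×-0.11667 + 0.76492×0.99317×0.99510 = -0.110597 + 0.755973 = 0.645376.
Q̄ = (S_0/π) × [bracket] = (589/π) × 0.645376 = 121.0 W/m².

Q̄ ≈ 121 W/m²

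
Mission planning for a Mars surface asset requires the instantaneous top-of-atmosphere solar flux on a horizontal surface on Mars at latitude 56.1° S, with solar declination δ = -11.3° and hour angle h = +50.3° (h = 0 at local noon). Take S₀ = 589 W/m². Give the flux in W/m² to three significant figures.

302 W/m²

cos θ_z = sin φ sin δ + cos φ cos δ cos h = 0.162638 + 0.349363 = 0.512001.
Flux = S₀ · cos θ_z = 589 × 0.512001 = 301.6 W/m².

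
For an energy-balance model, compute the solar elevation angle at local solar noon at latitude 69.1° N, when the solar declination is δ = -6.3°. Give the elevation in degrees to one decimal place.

At local noon the hour angle is zero, so the zenith angle equals |ϕ − δ| = |+69.1° − (-6.300°)| = 75.400°.
Elevation = 90° − 75.400° = 14.6°.

14.6°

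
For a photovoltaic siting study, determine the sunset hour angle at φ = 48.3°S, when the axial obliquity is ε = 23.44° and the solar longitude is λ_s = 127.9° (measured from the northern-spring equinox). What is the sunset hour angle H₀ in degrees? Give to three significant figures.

H₀ = 68.2°

Solar declination: sin δ = sin ε · sin λ_s = sin 23.44° × sin 127.9° = 0.31389, so δ = +18.294°.
cos H₀ = −tan φ · tan δ = −tan(-48.3°) × tan(+18.294°) = 0.3711, so H₀ = 1.1907 rad = 68.22°.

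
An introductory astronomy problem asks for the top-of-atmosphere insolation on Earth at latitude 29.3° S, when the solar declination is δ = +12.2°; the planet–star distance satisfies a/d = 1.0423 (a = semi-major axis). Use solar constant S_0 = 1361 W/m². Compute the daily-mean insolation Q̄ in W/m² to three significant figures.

cos h₀ = −tan(-29.3°) tan(+12.200°) = 0.1213, h₀ = 1.4492 rad.
Bracket: h₀ sin ϕ sin δ + cos ϕ cos δ sin h₀ = 1.4492×-0.48938×0.21132 + 0.87207×0.97742×0.99261 = -0.149870 + 0.846080 = 0.696210.
Inverse-square distance factor (a/d)² = 1.0423² = 1.086389.
Q̄ = (S_0/π) × 1.086389 × [bracket] = (1361/π) × 1.086389 × 0.696210 = 327.7 W/m².

Q̄ ≈ 328 W/m²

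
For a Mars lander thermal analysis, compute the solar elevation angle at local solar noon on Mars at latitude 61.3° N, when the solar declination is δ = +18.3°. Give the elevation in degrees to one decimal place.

At local noon the hour angle is zero, so the zenith angle equals |ϕ − δ| = |+61.3° − (+18.300°)| = 43.000°.
Elevation = 90° − 43.000° = 47.0°.

47.0°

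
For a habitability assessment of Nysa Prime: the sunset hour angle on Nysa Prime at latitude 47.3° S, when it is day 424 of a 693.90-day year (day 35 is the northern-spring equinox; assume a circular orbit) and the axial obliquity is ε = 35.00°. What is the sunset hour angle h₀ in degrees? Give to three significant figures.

h₀ = 104°

Solar longitude: L_s = 360° × (424 − 35)/693.90 = 201.816°.
sin δ = sin 35.00° × sin 201.816° = -0.21315, so δ = -12.307°.
cos h₀ = −tan ϕ · tan δ = −tan(-47.3°) × tan(-12.307°) = -0.2364, so h₀ = 1.8095 rad = 103.68°.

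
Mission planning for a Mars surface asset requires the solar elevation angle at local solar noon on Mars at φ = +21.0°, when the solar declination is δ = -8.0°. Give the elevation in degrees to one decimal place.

61.0°

At local noon the hour angle is zero, so the zenith angle equals |φ − δ| = |+21.0° − (-8.000°)| = 29.000°.
Elevation = 90° − 29.000° = 61.0°.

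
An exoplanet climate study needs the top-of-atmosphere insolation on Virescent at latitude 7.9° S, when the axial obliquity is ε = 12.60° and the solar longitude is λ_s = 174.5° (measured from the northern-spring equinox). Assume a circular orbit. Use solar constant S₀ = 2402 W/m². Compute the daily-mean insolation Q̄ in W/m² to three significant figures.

Solar declination: sin δ = sin ε · sin λ_s = sin 12.60° × sin 174.5° = 0.02091, so δ = +1.198°.
cos H₀ = −tan(-7.9°) tan(+1.198°) = 0.0029, H₀ = 1.5679 rad.
Bracket: H₀ sin φ sin δ + cos φ cos δ sin H₀ = 1.5679×-0.13744×0.02091 + 0.99051×0.99978×1.00000 = -0.004506 + 0.990292 = 0.985786.
Q̄ = (S₀/π) × [bracket] = (2402/π) × 0.985786 = 753.7 W/m².

Q̄ ≈ 754 W/m²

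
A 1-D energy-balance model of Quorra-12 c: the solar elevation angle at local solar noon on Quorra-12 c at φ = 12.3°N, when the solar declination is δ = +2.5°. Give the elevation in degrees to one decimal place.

80.2°

At local noon the hour angle is zero, so the zenith angle equals |φ − δ| = |+12.3° − (+2.500°)| = 9.800°.
Elevation = 90° − 9.800° = 80.2°.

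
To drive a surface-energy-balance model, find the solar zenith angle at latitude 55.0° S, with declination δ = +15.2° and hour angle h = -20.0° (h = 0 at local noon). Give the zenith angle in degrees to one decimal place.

cos θ_z = sin φ sin δ + cos φ cos δ cos h = -0.214773 + 0.520130 = 0.305357.
θ_z = arccos(0.305357) = 72.2°.

θ_z = 72.2°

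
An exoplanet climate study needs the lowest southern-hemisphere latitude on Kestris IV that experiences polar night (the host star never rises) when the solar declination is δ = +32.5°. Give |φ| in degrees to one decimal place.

Polar night requires cos H₀ = −tan φ tan δ ≥ 1, i.e. tan φ tan δ ≤ −1.
The boundary is |tan φ| · |tan δ| = 1, so |φ| = 90° − |δ| = 90° − 32.5° = 57.5° in the southern hemisphere.

|φ| = 57.5°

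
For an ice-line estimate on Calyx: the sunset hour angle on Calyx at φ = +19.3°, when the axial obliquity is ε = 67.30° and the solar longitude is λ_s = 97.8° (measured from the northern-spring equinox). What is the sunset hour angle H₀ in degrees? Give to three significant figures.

Solar declination: sin δ = sin ε · sin λ_s = sin 67.30° × sin 97.8° = 0.91400, so δ = +66.064°.
cos H₀ = −tan φ · tan δ = −tan(+19.3°) × tan(+66.064°) = -0.7889, so H₀ = 2.4799 rad = 142.09°.

H₀ = 142°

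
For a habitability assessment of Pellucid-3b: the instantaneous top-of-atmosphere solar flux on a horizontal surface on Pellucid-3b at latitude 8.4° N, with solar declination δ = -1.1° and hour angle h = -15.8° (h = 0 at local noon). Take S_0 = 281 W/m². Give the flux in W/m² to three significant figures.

267 W/m²

cos θ_z = sin ϕ sin δ + cos ϕ cos δ cos h = -0.002804 + 0.951720 = 0.948916.
Flux = S_0 · cos θ_z = 281 × 0.948916 = 266.6 W/m².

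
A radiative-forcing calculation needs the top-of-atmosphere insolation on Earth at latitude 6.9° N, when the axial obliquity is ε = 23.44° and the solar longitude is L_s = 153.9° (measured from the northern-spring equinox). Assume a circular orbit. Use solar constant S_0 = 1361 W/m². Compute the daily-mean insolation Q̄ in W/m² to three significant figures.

Solar declination: sin δ = sin ε · sin L_s = sin 23.44° × sin 153.9° = 0.17500, so δ = +10.079°.
cos h₀ = −tan(+6.9°) tan(+10.079°) = -0.0215, h₀ = 1.5923 rad.
Bracket: h₀ sin ϕ sin δ + cos ϕ cos δ sin h₀ = 1.5923×0.12014×0.17500 + 0.99276×0.98457×0.99977 = 0.033477 + 0.977217 = 1.010694.
Q̄ = (S_0/π) × [bracket] = (1361/π) × 1.010694 = 437.9 W/m².

Q̄ ≈ 438 W/m²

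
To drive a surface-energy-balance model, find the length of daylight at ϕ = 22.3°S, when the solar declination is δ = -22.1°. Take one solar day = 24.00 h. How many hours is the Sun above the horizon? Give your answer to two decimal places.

cos h₀ = −tan ϕ · tan δ = −tan(-22.3°) × tan(-22.100°) = -0.1665, so h₀ = 1.7381 rad = 99.59°.
Daylight = 2h₀/(2π) × 24.00 h = (1.7381/π) × 24.00 = 13.28 h.

13.28 h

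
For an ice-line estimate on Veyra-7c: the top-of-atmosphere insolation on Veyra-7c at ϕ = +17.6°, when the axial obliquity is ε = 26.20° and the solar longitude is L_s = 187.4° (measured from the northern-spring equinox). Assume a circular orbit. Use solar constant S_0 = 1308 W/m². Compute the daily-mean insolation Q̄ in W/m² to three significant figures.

Q̄ ≈ 385 W/m²

Solar declination: sin δ = sin ε · sin L_s = sin 26.20° × sin 187.4° = -0.05686, so δ = -3.260°.
cos h₀ = −tan(+17.6°) tan(-3.260°) = 0.0181, h₀ = 1.5527 rad.
Bracket: h₀ sin ϕ sin δ + cos ϕ cos δ sin h₀ = 1.5527×0.30237×-0.05686 + 0.95319×0.99838×0.99984 = -0.026695 + 0.951494 = 0.924799.
Q̄ = (S_0/π) × [bracket] = (1308/π) × 0.924799 = 385.0 W/m².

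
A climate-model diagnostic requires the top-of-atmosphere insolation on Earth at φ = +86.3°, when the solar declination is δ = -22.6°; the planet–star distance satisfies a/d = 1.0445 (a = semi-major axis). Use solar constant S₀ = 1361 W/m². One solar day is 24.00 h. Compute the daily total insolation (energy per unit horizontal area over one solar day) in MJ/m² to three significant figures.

cos H₀ = −tan(+86.3°) tan(-22.600°) = 6.4370 ≥ 1 ⇒ polar night, H₀ = 0 and Q̄ = 0.
Inverse-square distance factor (a/d)² = 1.0445² = 1.090980.
Daily total = Q̄ × 24.00 h × 3600 s/h = 0.00 MJ/m².

0.00 MJ/m²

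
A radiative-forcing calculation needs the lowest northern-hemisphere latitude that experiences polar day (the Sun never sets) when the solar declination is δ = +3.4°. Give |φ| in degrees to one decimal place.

Polar day requires cos H₀ = −tan φ tan δ ≤ −1, i.e. tan φ tan δ ≥ 1.
The boundary is |tan φ| · |tan δ| = 1, so |φ| = 90° − |δ| = 90° − 3.4° = 86.6° in the northern hemisphere.

|φ| = 86.6°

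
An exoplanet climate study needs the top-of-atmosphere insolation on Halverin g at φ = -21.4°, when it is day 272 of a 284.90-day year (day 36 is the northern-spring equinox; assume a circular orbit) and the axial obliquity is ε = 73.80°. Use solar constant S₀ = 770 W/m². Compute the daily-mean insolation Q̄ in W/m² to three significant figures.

Q̄ ≈ 265 W/m²

Solar longitude: λ_s = 360° × (272 − 36)/284.90 = 298.210°.
sin δ = sin 73.80° × sin 298.210° = -0.84623, so δ = -57.804°.
cos H₀ = −tan(-21.4°) tan(-57.804°) = -0.6224, H₀ = 2.2426 rad.
Bracket: H₀ sin φ sin δ + cos φ cos δ sin H₀ = 2.2426×-0.36488×-0.84623 + 0.93106×0.53282×0.78268 = 0.692453 + 0.388278 = 1.080731.
Q̄ = (S₀/π) × [bracket] = (770/π) × 1.080731 = 264.9 W/m².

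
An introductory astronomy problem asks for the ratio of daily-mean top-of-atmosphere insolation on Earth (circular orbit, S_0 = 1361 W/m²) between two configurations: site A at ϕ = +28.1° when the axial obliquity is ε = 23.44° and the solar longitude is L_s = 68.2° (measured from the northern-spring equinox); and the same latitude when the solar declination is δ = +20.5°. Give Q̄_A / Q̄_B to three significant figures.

— Configuration A (ϕ=+28.1°):
Solar declination: sin δ = sin ε · sin L_s = sin 23.44° × sin 68.2° = 0.36934, so δ = +21.675°.
cos h₀ = −tan(+28.1°) tan(+21.675°) = -0.2122, h₀ = 1.7846 rad.
Bracket: h₀ sin ϕ sin δ + cos ϕ cos δ sin h₀ = 1.7846×0.47101×0.36934 + 0.88213×0.92929×0.97722 = 0.310454 + 0.801081 = 1.111535.
Q̄ = (S_0/π) × [bracket] = (1361/π) × 1.111535 = 481.54 W/m².
— Configuration B (ϕ=+28.1°):
cos h₀ = −tan(+28.1°) tan(+20.500°) = -0.1996, h₀ = 1.7718 rad.
Bracket: h₀ sin ϕ sin δ + cos ϕ cos δ sin h₀ = 1.7718×0.47101×0.35021 + 0.88213×0.93667×0.97987 = 0.292263 + 0.809632 = 1.101895.
Q̄ = (S_0/π) × [bracket] = (1361/π) × 1.101895 = 477.36 W/m².
Ratio Q̄_A / Q̄_B = 481.54 / 477.36 = 1.009.

Q̄_A / Q̄_B ≈ 1.01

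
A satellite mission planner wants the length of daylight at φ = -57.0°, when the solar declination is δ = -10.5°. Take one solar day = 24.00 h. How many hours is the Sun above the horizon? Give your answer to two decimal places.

14.21 h

cos H₀ = −tan φ · tan δ = −tan(-57.0°) × tan(-10.500°) = -0.2854, so H₀ = 1.8602 rad = 106.58°.
Daylight = 2H₀/(2π) × 24.00 h = (1.8602/π) × 24.00 = 14.21 h.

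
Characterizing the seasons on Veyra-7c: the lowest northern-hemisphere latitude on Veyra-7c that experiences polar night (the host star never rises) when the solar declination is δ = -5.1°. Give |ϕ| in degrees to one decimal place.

Polar night requires cos h₀ = −tan ϕ tan δ ≥ 1, i.e. tan ϕ tan δ ≤ −1.
The boundary is |tan ϕ| · |tan δ| = 1, so |ϕ| = 90° − |δ| = 90° − 5.1° = 84.9° in the northern hemisphere.

|ϕ| = 84.9°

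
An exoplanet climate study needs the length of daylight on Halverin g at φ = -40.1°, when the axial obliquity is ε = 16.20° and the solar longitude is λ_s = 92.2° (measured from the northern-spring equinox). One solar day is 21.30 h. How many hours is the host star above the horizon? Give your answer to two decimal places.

Solar declination: sin δ = sin ε · sin λ_s = sin 16.20° × sin 92.2° = 0.27879, so δ = +16.188°.
cos H₀ = −tan φ · tan δ = −tan(-40.1°) × tan(+16.188°) = 0.2445, so H₀ = 1.3238 rad = 75.85°.
Daylight = 2H₀/(2π) × 21.30 h = (1.3238/π) × 21.30 = 8.98 h.

8.98 h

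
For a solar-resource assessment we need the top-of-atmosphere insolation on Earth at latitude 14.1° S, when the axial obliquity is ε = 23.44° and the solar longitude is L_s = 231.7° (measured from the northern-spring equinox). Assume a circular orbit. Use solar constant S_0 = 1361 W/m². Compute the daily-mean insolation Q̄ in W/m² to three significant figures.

Q̄ ≈ 452 W/m²

Solar declination: sin δ = sin ε · sin L_s = sin 23.44° × sin 231.7° = -0.31218, so δ = -18.190°.
cos h₀ = −tan(-14.1°) tan(-18.190°) = -0.0825, h₀ = 1.6534 rad.
Bracket: h₀ sin ϕ sin δ + cos ϕ cos δ sin h₀ = 1.6534×-0.24362×-0.31218 + 0.96987×0.95002×0.99659 = 0.125747 + 0.918254 = 1.044001.
Q̄ = (S_0/π) × [bracket] = (1361/π) × 1.044001 = 452.3 W/m².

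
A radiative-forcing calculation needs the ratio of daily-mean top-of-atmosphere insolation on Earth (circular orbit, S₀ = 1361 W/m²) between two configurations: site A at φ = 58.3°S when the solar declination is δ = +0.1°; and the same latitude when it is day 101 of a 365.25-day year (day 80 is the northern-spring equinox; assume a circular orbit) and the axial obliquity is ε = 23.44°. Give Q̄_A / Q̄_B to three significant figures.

Q̄_A / Q̄_B ≈ 1.51

— Configuration A (φ=-58.3°):
cos H₀ = −tan(-58.3°) tan(+0.100°) = 0.0028, H₀ = 1.5680 rad.
Bracket: H₀ sin φ sin δ + cos φ cos δ sin H₀ = 1.5680×-0.85081×0.00175 + 0.52547×1.00000×1.00000 = -0.002335 + 0.525470 = 0.523135.
Q̄ = (S₀/π) × [bracket] = (1361/π) × 0.523135 = 226.63 W/m².
— Configuration B (φ=-58.3°):
Solar longitude: λ_s = 360° × (101 − 80)/365.25 = 20.698°.
sin δ = sin 23.44° × sin 20.698° = 0.14060, so δ = +8.082°.
cos H₀ = −tan(-58.3°) tan(+8.082°) = 0.2299, H₀ = 1.3388 rad.
Bracket: H₀ sin φ sin δ + cos φ cos δ sin H₀ = 1.3388×-0.85081×0.14060 + 0.52547×0.99007×0.97321 = -0.160152 + 0.506315 = 0.346163.
Q̄ = (S₀/π) × [bracket] = (1361/π) × 0.346163 = 149.96 W/m².
Ratio Q̄_A / Q̄_B = 226.63 / 149.96 = 1.511.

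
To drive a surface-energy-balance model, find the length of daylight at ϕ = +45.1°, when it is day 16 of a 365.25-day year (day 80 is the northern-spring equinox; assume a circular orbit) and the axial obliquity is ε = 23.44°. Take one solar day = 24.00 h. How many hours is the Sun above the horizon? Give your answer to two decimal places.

Solar longitude: L_s = 360° × (16 − 80)/365.25 = -63.080°, i.e. -63.080° + 360° = 296.920°.
sin δ = sin 23.44° × sin 296.920° = -0.35468, so δ = -20.774°.
cos h₀ = −tan ϕ · tan δ = −tan(+45.1°) × tan(-20.774°) = 0.3807, so h₀ = 1.1803 rad = 67.62°.
Daylight = 2h₀/(2π) × 24.00 h = (1.1803/π) × 24.00 = 9.02 h.

9.02 h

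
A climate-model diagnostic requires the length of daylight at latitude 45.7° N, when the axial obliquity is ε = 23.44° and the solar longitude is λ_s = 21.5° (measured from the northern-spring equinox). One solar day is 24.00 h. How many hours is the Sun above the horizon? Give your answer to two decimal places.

Solar declination: sin δ = sin ε · sin λ_s = sin 23.44° × sin 21.5° = 0.14579, so δ = +8.383°.
cos H₀ = −tan φ · tan δ = −tan(+45.7°) × tan(+8.383°) = -0.1510, so H₀ = 1.7224 rad = 98.69°.
Daylight = 2H₀/(2π) × 24.00 h = (1.7224/π) × 24.00 = 13.16 h.

13.16 h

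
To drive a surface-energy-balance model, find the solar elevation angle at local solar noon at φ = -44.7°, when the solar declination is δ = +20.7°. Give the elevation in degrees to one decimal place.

At local noon the hour angle is zero, so the zenith angle equals |φ − δ| = |-44.7° − (+20.700°)| = 65.400°.
Elevation = 90° − 65.400° = 24.6°.

24.6°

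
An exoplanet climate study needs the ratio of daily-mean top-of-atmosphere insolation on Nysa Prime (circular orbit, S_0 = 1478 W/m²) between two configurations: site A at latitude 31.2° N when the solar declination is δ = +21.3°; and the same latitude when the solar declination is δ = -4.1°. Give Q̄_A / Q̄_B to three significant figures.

— Configuration A (ϕ=+31.2°):
cos h₀ = −tan(+31.2°) tan(+21.300°) = -0.2361, h₀ = 1.8092 rad.
Bracket: h₀ sin ϕ sin δ + cos ϕ cos δ sin h₀ = 1.8092×0.51803×0.36325 + 0.85536×0.93169×0.97172 = 0.340445 + 0.774393 = 1.114838.
Q̄ = (S_0/π) × [bracket] = (1478/π) × 1.114838 = 524.49 W/m².
— Configuration B (ϕ=+31.2°):
cos h₀ = −tan(+31.2°) tan(-4.100°) = 0.0434, h₀ = 1.5274 rad.
Bracket: h₀ sin ϕ sin δ + cos ϕ cos δ sin h₀ = 1.5274×0.51803×-0.07150 + 0.85536×0.99744×0.99906 = -0.056574 + 0.852368 = 0.795794.
Q̄ = (S_0/π) × [bracket] = (1478/π) × 0.795794 = 374.39 W/m².
Ratio Q̄_A / Q̄_B = 524.49 / 374.39 = 1.401.

Q̄_A / Q̄_B ≈ 1.40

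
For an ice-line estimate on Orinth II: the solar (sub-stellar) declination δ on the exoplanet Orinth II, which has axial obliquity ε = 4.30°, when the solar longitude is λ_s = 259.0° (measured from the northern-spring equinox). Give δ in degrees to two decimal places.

δ = -4.22°

sin δ = sin ε · sin λ_s = sin 4.30° × sin 259.0° = -0.073601.
δ = arcsin(-0.073601) = -4.22°.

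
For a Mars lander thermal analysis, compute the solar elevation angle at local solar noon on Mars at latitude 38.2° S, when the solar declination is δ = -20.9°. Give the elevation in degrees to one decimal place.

72.7°

At local noon the hour angle is zero, so the zenith angle equals |φ − δ| = |-38.2° − (-20.900°)| = 17.300°.
Elevation = 90° − 17.300° = 72.7°.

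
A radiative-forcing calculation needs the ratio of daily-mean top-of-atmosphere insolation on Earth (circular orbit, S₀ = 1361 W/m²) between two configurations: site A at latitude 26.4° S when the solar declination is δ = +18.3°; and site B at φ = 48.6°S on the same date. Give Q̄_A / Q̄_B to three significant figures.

— Configuration A (φ=-26.4°):
cos H₀ = −tan(-26.4°) tan(+18.300°) = 0.1642, H₀ = 1.4059 rad.
Bracket: H₀ sin φ sin δ + cos φ cos δ sin H₀ = 1.4059×-0.44464×0.31399 + 0.89571×0.94943×0.98643 = -0.196281 + 0.838874 = 0.642593.
Q̄ = (S₀/π) × [bracket] = (1361/π) × 0.642593 = 278.38 W/m².
— Configuration B (φ=-48.6°):
cos H₀ = −tan(-48.6°) tan(+18.300°) = 0.3751, H₀ = 1.1863 rad.
Bracket: H₀ sin φ sin δ + cos φ cos δ sin H₀ = 1.1863×-0.75011×0.31399 + 0.66131×0.94943×0.92697 = -0.279406 + 0.582014 = 0.302608.
Q̄ = (S₀/π) × [bracket] = (1361/π) × 0.302608 = 131.10 W/m².
Ratio Q̄_A / Q̄_B = 278.38 / 131.10 = 2.123.

Q̄_A / Q̄_B ≈ 2.12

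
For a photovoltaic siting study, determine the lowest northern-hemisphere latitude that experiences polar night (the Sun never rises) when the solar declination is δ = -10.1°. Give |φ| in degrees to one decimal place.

Polar night requires cos H₀ = −tan φ tan δ ≥ 1, i.e. tan φ tan δ ≤ −1.
The boundary is |tan φ| · |tan δ| = 1, so |φ| = 90° − |δ| = 90° − 10.1° = 79.9° in the northern hemisphere.

|φ| = 79.9°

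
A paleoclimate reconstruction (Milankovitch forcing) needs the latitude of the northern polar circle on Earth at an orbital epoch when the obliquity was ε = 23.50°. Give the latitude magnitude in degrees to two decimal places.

66.50°

The polar circle is the lowest latitude that experiences at least one full rotation of continuous daylight at the northern-summer solstice; it lies at |φ| = 90° − ε = 90° − 23.50° = 66.50°.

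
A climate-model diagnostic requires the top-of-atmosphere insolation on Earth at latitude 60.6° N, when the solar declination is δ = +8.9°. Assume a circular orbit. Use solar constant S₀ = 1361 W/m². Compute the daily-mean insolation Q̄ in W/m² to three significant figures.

cos H₀ = −tan(+60.6°) tan(+8.900°) = -0.2779, H₀ = 1.8524 rad.
Bracket: H₀ sin φ sin δ + cos φ cos δ sin H₀ = 1.8524×0.87121×0.15471 + 0.49090×0.98796×0.96061 = 0.249676 + 0.465886 = 0.715562.
Q̄ = (S₀/π) × [bracket] = (1361/π) × 0.715562 = 310.0 W/m².

Q̄ ≈ 310 W/m²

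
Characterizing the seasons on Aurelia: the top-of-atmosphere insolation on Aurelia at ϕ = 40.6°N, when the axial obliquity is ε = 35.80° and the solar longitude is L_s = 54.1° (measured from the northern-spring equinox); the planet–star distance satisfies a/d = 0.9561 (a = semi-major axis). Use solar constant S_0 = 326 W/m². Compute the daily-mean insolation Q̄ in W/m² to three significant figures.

Q̄ ≈ 116 W/m²

Solar declination: sin δ = sin ε · sin L_s = sin 35.80° × sin 54.1° = 0.47384, so δ = +28.284°.
cos h₀ = −tan(+40.6°) tan(+28.284°) = -0.4612, h₀ = 2.0501 rad.
Bracket: h₀ sin ϕ sin δ + cos ϕ cos δ sin h₀ = 2.0501×0.65077×0.47384 + 0.75927×0.88061×0.88730 = 0.632171 + 0.593267 = 1.225438.
Inverse-square distance factor (a/d)² = 0.9561² = 0.914127.
Q̄ = (S_0/π) × 0.914127 × [bracket] = (326/π) × 0.914127 × 1.225438 = 116.2 W/m².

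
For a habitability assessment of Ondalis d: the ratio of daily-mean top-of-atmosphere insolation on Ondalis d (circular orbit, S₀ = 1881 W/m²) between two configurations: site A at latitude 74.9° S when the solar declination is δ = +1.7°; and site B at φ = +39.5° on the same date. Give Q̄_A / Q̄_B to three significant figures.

Q̄_A / Q̄_B ≈ 0.271

— Configuration A (φ=-74.9°):
cos H₀ = −tan(-74.9°) tan(+1.700°) = 0.1100, H₀ = 1.4606 rad.
Bracket: H₀ sin φ sin δ + cos φ cos δ sin H₀ = 1.4606×-0.96547×0.02967 + 0.26050×0.99956×0.99393 = -0.041840 + 0.258805 = 0.216965.
Q̄ = (S₀/π) × [bracket] = (1881/π) × 0.216965 = 129.91 W/m².
— Configuration B (φ=+39.5°):
cos H₀ = −tan(+39.5°) tan(+1.700°) = -0.0245, H₀ = 1.5953 rad.
Bracket: H₀ sin φ sin δ + cos φ cos δ sin H₀ = 1.5953×0.63608×0.02967 + 0.77162×0.99956×0.99970 = 0.030107 + 0.771049 = 0.801156.
Q̄ = (S₀/π) × [bracket] = (1881/π) × 0.801156 = 479.68 W/m².
Ratio Q̄_A / Q̄_B = 129.91 / 479.68 = 0.2708.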